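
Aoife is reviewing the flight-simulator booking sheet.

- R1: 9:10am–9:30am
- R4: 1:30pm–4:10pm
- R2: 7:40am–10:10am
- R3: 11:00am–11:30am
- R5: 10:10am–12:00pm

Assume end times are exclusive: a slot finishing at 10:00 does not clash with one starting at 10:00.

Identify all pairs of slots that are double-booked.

Sorted by start: R2, R1, R5, R3, R4.
R1 starts before R2 ends → R2 and R1 overlap.
R5 starts exactly when R2 ends (back-to-back, no overlap) — done with R2.
R5 starts after R1 ends — done with R1.
R3 starts before R5 ends → R5 and R3 overlap.
R4 starts after R5 ends.
R4 starts after R3 ends.

R1 & R2, R3 & R5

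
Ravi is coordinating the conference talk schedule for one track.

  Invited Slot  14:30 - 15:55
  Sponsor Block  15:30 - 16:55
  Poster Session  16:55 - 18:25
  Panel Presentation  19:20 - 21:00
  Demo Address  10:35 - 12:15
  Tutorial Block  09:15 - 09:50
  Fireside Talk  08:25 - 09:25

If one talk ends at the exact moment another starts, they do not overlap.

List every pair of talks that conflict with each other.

Check each pair: they overlap iff neither finishes before the other starts.
Sorted by start: Fireside Talk, Tutorial Block, Demo Address, Invited Slot, Sponsor Block, Poster Session, Panel Presentation.
Tutorial Block starts before Fireside Talk ends → Fireside Talk and Tutorial Block overlap.
Demo Address starts after Fireside Talk ends, so Fireside Talk has no further overlaps.
Demo Address starts after Tutorial Block ends, so Tutorial Block has no further overlaps.
Invited Slot starts after Demo Address ends, so Demo Address has no further overlaps.
Sponsor Block starts before Invited Slot ends → Invited Slot and Sponsor Block overlap.
Poster Session starts after Invited Slot ends, so Invited Slot has no further overlaps.
Poster Session starts exactly when Sponsor Block ends (back-to-back, no overlap), so Sponsor Block has no further overlaps.
Panel Presentation starts after Poster Session ends.

Fireside Talk & Tutorial Block, Invited Slot & Sponsor Block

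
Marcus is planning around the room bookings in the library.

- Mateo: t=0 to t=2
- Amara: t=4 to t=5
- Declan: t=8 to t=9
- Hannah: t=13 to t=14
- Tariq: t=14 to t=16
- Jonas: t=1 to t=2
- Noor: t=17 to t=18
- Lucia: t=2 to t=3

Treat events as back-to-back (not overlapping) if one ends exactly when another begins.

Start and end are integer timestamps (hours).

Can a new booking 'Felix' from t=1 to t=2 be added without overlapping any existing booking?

Mateo: starts t=0 before Felix ends t=2, and ends t=2 after Felix starts t=1 → overlap.
Jonas: starts t=1 before Felix ends t=2, and ends t=2 after Felix starts t=1 → overlap.
Lucia: starts t=2 at or after Felix ends t=2 → clear.
Amara: starts t=4 at or after Felix ends t=2 → clear.
Declan: starts t=8 at or after Felix ends t=2 → clear.
Hannah: starts t=13 at or after Felix ends t=2 → clear.
Tariq: starts t=14 at or after Felix ends t=2 → clear.
Noor: starts t=17 at or after Felix ends t=2 → clear.
Felix overlaps Mateo, Jonas.

No — it overlaps Jonas, Mateo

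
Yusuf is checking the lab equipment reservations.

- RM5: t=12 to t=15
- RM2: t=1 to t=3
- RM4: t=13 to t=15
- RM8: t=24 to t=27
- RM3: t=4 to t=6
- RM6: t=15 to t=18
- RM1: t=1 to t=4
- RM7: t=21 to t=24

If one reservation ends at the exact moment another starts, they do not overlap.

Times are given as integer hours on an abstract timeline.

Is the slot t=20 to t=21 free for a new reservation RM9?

Yes — the slot is free

RM1: ends t=4 at or before RM9 starts t=20 → clear.
RM2: ends t=3 at or before RM9 starts t=20 → clear.
RM3: ends t=6 at or before RM9 starts t=20 → clear.
RM5: ends t=15 at or before RM9 starts t=20 → clear.
RM4: ends t=15 at or before RM9 starts t=20 → clear.
RM6: ends t=18 at or before RM9 starts t=20 → clear.
RM7: starts t=21 at or after RM9 ends t=21 → clear.
RM8: starts t=24 at or after RM9 ends t=21 → clear.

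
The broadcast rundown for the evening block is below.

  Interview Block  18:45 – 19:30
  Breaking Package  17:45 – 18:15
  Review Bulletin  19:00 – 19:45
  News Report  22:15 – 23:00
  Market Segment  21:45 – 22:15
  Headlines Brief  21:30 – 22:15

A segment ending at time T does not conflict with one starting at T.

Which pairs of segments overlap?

Two intervals overlap when each starts before the other ends.
Sorted by start: Breaking Package, Interview Block, Review Bulletin, Headlines Brief, Market Segment, News Report.
Interview Block starts after Breaking Package ends — done with Breaking Package.
Review Bulletin starts before Interview Block ends → Interview Block and Review Bulletin overlap.
Headlines Brief starts after Interview Block ends — done with Interview Block.
Headlines Brief starts after Review Bulletin ends — done with Review Bulletin.
Market Segment starts before Headlines Brief ends → Headlines Brief and Market Segment overlap.
News Report starts exactly when Headlines Brief ends (back-to-back, no overlap).
News Report starts exactly when Market Segment ends (back-to-back, no overlap).

Headlines Brief & Market Segment, Interview Block & Review Bulletin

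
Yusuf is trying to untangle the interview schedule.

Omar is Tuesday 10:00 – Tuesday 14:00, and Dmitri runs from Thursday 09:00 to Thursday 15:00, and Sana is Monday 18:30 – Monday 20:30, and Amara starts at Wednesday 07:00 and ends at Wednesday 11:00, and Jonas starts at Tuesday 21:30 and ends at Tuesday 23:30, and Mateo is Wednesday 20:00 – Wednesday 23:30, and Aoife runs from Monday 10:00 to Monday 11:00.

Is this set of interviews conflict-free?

Sorted by start: Aoife, Sana, Omar, Jonas, Amara, Mateo, Dmitri.
Sana starts after Aoife ends, so Aoife has no further overlaps.
Omar starts after Sana ends, so Sana has no further overlaps.
Jonas starts after Omar ends, so Omar has no further overlaps.
Amara starts after Jonas ends, so Jonas has no further overlaps.
Mateo starts after Amara ends, so Amara has no further overlaps.
Dmitri starts after Mateo ends.
Every pair is clear; the schedule has no overlaps.

Yes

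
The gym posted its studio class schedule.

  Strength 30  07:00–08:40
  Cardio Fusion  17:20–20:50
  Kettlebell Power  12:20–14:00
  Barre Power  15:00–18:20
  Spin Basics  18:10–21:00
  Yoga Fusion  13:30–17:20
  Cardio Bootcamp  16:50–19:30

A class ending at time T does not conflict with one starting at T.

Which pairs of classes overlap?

Barre Power & Cardio Bootcamp, Barre Power & Cardio Fusion, Barre Power & Spin Basics, Barre Power & Yoga Fusion, Cardio Bootcamp & Cardio Fusion, Cardio Bootcamp & Spin Basics, Cardio Bootcamp & Yoga Fusion, Cardio Fusion & Spin Basics, Kettlebell Power & Yoga Fusion

Sorted by start: Strength 30, Kettlebell Power, Yoga Fusion, Barre Power, Cardio Bootcamp, Cardio Fusion, Spin Basics.
Kettlebell Power starts after Strength 30 ends — done with Strength 30.
Yoga Fusion starts before Kettlebell Power ends → Kettlebell Power and Yoga Fusion overlap.
Barre Power starts after Kettlebell Power ends — done with Kettlebell Power.
Barre Power starts before Yoga Fusion ends → Yoga Fusion and Barre Power overlap.
Cardio Bootcamp starts before Yoga Fusion ends → Yoga Fusion and Cardio Bootcamp overlap.
Cardio Fusion starts exactly when Yoga Fusion ends (back-to-back, no overlap) — done with Yoga Fusion.
Cardio Bootcamp starts before Barre Power ends → Barre Power and Cardio Bootcamp overlap.
Cardio Fusion starts before Barre Power ends → Barre Power and Cardio Fusion overlap.
Spin Basics starts before Barre Power ends → Barre Power and Spin Basics overlap.
Cardio Fusion starts before Cardio Bootcamp ends → Cardio Bootcamp and Cardio Fusion overlap.
Spin Basics starts before Cardio Bootcamp ends → Cardio Bootcamp and Spin Basics overlap.
Spin Basics starts before Cardio Fusion ends → Cardio Fusion and Spin Basics overlap.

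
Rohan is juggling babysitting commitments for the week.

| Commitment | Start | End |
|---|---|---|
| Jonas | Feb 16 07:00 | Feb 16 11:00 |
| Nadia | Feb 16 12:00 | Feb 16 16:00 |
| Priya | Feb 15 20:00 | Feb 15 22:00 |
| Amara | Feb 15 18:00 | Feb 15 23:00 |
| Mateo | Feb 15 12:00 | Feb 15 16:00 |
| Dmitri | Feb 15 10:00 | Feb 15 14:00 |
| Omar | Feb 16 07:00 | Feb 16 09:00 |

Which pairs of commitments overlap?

Amara & Priya, Dmitri & Mateo, Jonas & Omar

Sorted by start: Dmitri, Mateo, Amara, Priya, Jonas, Omar, Nadia.
Mateo starts before Dmitri ends → Dmitri and Mateo overlap.
Amara starts after Dmitri ends, so nothing later overlaps Dmitri either.
Amara starts after Mateo ends, so nothing later overlaps Mateo either.
Priya starts before Amara ends → Amara and Priya overlap.
Jonas starts after Amara ends, so nothing later overlaps Amara either.
Jonas starts after Priya ends, so nothing later overlaps Priya either.
Omar starts before Jonas ends → Jonas and Omar overlap.
Nadia starts after Jonas ends.
Nadia starts after Omar ends.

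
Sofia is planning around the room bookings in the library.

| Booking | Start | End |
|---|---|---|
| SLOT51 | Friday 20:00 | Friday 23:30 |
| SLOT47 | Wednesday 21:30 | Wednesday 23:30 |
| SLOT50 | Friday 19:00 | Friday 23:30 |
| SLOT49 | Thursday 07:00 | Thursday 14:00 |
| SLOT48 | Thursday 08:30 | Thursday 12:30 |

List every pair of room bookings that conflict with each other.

Sorted by start: SLOT47, SLOT49, SLOT48, SLOT50, SLOT51.
SLOT49 starts after SLOT47 ends — done with SLOT47.
SLOT48 starts before SLOT49 ends → SLOT49 and SLOT48 overlap.
SLOT50 starts after SLOT49 ends — done with SLOT49.
SLOT50 starts after SLOT48 ends — done with SLOT48.
SLOT51 starts before SLOT50 ends → SLOT50 and SLOT51 overlap.

SLOT48 & SLOT49, SLOT50 & SLOT51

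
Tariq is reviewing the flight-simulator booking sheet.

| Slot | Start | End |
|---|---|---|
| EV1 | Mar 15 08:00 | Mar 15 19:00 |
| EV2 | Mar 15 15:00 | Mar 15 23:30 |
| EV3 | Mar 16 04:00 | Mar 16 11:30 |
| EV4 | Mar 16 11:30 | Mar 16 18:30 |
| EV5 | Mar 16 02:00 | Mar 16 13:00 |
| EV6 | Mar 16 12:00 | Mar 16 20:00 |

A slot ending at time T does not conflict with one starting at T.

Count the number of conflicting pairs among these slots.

Sorted by start: EV1, EV2, EV5, EV3, EV4, EV6.
EV2 starts before EV1 ends → EV1 and EV2 overlap.
EV5 starts after EV1 ends; EV1 is clear from here.
EV5 starts after EV2 ends; EV2 is clear from here.
EV3 starts before EV5 ends → EV5 and EV3 overlap.
EV4 starts before EV5 ends → EV5 and EV4 overlap.
EV6 starts before EV5 ends → EV5 and EV6 overlap.
EV4 starts exactly when EV3 ends (back-to-back, no overlap); EV3 is clear from here.
EV6 starts before EV4 ends → EV4 and EV6 overlap.
Overlapping pairs: EV1 & EV2, EV3 & EV5, EV4 & EV5, EV4 & EV6, EV5 & EV6 — 5 in total.

5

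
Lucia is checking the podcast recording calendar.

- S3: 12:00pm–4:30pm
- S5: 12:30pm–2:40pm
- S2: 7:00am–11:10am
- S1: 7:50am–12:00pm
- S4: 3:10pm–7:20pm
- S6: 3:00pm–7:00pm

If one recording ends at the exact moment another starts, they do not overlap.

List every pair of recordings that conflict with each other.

S1 & S2, S3 & S4, S3 & S5, S3 & S6, S4 & S6

Sorted by start: S2, S1, S3, S5, S6, S4.
S1 starts before S2 ends → S2 and S1 overlap.
S3 starts after S2 ends; S2 is clear from here.
S3 starts exactly when S1 ends (back-to-back, no overlap); S1 is clear from here.
S5 starts before S3 ends → S3 and S5 overlap.
S6 starts before S3 ends → S3 and S6 overlap.
S4 starts before S3 ends → S3 and S4 overlap.
S6 starts after S5 ends; S5 is clear from here.
S4 starts before S6 ends → S6 and S4 overlap.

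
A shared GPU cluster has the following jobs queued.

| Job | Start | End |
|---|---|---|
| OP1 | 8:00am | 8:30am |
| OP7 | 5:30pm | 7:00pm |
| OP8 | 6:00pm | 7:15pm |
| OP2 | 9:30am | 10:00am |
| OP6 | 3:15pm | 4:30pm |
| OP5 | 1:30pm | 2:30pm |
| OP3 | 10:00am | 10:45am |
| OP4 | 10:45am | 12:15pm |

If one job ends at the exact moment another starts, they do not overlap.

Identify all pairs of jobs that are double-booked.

Check each pair: they overlap iff neither finishes before the other starts.
Sorted by start: OP1, OP2, OP3, OP4, OP5, OP6, OP7, OP8.
OP2 starts after OP1 ends; OP1 is clear from here.
OP3 starts exactly when OP2 ends (back-to-back, no overlap); OP2 is clear from here.
OP4 starts exactly when OP3 ends (back-to-back, no overlap); OP3 is clear from here.
OP5 starts after OP4 ends; OP4 is clear from here.
OP6 starts after OP5 ends; OP5 is clear from here.
OP7 starts after OP6 ends; OP6 is clear from here.
OP8 starts before OP7 ends → OP7 and OP8 overlap.

OP7 & OP8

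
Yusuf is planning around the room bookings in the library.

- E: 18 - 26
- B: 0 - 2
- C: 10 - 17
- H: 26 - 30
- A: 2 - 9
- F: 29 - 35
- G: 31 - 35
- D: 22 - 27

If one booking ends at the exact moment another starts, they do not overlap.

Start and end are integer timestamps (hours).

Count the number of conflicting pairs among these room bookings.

Sorted by start: B, A, C, E, D, H, F, G.
A starts exactly when B ends (back-to-back, no overlap) — done with B.
C starts after A ends — done with A.
E starts after C ends — done with C.
D starts before E ends → E and D overlap.
H starts exactly when E ends (back-to-back, no overlap) — done with E.
H starts before D ends → D and H overlap.
F starts after D ends — done with D.
F starts before H ends → H and F overlap.
G starts after H ends.
G starts before F ends → F and G overlap.
Overlapping pairs: D & E, D & H, F & G, F & H — 4 in total.

4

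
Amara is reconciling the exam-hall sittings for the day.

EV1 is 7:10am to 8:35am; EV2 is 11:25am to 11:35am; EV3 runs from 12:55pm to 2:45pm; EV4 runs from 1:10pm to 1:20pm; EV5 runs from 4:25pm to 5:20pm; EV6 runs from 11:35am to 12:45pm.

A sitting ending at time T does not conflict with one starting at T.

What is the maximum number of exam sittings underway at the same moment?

Sort all start/end points and keep a running count:
7:10am start EV1 → 1
8:35am end EV1 → 0
11:25am start EV2 → 1
11:35am end EV2 → 0
11:35am start EV6 → 1
12:45pm end EV6 → 0
12:55pm start EV3 → 1
1:10pm start EV4 → 2
1:20pm end EV4 → 1
2:45pm end EV3 → 0
4:25pm start EV5 → 1
5:20pm end EV5 → 0
Peak is 2, at 1:10pm (EV3, EV4).

2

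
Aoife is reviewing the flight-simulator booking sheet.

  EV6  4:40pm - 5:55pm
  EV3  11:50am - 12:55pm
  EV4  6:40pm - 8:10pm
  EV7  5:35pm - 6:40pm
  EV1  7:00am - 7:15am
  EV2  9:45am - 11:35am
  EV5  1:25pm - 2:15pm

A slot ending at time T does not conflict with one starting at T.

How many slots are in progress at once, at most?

Sort all start/end points and keep a running count:
7:00am start EV1 → 1
7:15am end EV1 → 0
9:45am start EV2 → 1
11:35am end EV2 → 0
11:50am start EV3 → 1
12:55pm end EV3 → 0
1:25pm start EV5 → 1
2:15pm end EV5 → 0
4:40pm start EV6 → 1
5:35pm start EV7 → 2
5:55pm end EV6 → 1
6:40pm end EV7 → 0
6:40pm start EV4 → 1
8:10pm end EV4 → 0
Peak is 2, at 5:35pm (EV6, EV7).

2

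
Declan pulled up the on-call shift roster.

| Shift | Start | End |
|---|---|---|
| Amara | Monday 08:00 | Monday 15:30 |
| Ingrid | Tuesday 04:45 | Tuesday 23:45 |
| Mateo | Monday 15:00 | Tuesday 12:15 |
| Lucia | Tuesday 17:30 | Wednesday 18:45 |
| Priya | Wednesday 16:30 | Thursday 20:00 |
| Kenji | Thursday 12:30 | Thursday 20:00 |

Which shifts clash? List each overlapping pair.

Amara & Mateo, Ingrid & Lucia, Ingrid & Mateo, Kenji & Priya, Lucia & Priya

Sorted by start: Amara, Mateo, Ingrid, Lucia, Priya, Kenji.
Mateo starts before Amara ends → Amara and Mateo overlap.
Ingrid starts after Amara ends; Amara is clear from here.
Ingrid starts before Mateo ends → Mateo and Ingrid overlap.
Lucia starts after Mateo ends; Mateo is clear from here.
Lucia starts before Ingrid ends → Ingrid and Lucia overlap.
Priya starts after Ingrid ends; Ingrid is clear from here.
Priya starts before Lucia ends → Lucia and Priya overlap.
Kenji starts after Lucia ends.
Kenji starts before Priya ends → Priya and Kenji overlap.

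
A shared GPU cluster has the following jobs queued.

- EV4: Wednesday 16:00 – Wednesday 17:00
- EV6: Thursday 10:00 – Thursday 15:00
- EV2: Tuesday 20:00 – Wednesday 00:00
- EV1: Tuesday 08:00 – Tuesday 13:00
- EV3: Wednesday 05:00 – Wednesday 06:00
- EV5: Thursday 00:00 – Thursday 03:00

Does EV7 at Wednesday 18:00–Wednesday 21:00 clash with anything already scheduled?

EV1: ends Tuesday 13:00 at or before EV7 starts Wednesday 18:00 → clear.
EV2: ends Wednesday 00:00 at or before EV7 starts Wednesday 18:00 → clear.
EV3: ends Wednesday 06:00 at or before EV7 starts Wednesday 18:00 → clear.
EV4: ends Wednesday 17:00 at or before EV7 starts Wednesday 18:00 → clear.
EV5: starts Thursday 00:00 at or after EV7 ends Wednesday 21:00 → clear.
EV6: starts Thursday 10:00 at or after EV7 ends Wednesday 21:00 → clear.

No — it doesn't clash with anything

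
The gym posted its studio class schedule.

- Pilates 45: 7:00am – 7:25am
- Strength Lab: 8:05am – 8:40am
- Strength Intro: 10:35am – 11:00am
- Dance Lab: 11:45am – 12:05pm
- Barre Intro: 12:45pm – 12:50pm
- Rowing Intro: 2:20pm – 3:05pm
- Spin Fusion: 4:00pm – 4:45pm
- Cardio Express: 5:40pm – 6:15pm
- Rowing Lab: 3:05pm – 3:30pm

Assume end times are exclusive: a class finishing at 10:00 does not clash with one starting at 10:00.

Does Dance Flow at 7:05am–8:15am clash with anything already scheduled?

Pilates 45: starts 7:00am before Dance Flow ends 8:15am, and ends 7:25am after Dance Flow starts 7:05am → overlap.
Strength Lab: starts 8:05am before Dance Flow ends 8:15am, and ends 8:40am after Dance Flow starts 7:05am → overlap.
Strength Intro: starts 10:35am at or after Dance Flow ends 8:15am → clear.
Dance Lab: starts 11:45am at or after Dance Flow ends 8:15am → clear.
Barre Intro: starts 12:45pm at or after Dance Flow ends 8:15am → clear.
Rowing Intro: starts 2:20pm at or after Dance Flow ends 8:15am → clear.
Rowing Lab: starts 3:05pm at or after Dance Flow ends 8:15am → clear.
Spin Fusion: starts 4:00pm at or after Dance Flow ends 8:15am → clear.
Cardio Express: starts 5:40pm at or after Dance Flow ends 8:15am → clear.
Dance Flow overlaps Pilates 45, Strength Lab.

Yes — it overlaps Pilates 45, Strength Lab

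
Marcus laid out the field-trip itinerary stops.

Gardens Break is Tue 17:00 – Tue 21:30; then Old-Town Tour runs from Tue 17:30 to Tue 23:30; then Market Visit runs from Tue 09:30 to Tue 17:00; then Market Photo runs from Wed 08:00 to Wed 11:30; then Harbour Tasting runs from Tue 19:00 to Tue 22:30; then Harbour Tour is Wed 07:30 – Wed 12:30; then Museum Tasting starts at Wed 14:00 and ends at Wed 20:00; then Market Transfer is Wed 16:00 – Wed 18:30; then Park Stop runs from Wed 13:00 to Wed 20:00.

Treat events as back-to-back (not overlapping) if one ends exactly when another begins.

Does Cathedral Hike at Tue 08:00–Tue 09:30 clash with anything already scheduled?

No — it doesn't clash with anything

Market Visit: starts Tue 09:30 at or after Cathedral Hike ends Tue 09:30 → clear.
Gardens Break: starts Tue 17:00 at or after Cathedral Hike ends Tue 09:30 → clear.
Old-Town Tour: starts Tue 17:30 at or after Cathedral Hike ends Tue 09:30 → clear.
Harbour Tasting: starts Tue 19:00 at or after Cathedral Hike ends Tue 09:30 → clear.
Harbour Tour: starts Wed 07:30 at or after Cathedral Hike ends Tue 09:30 → clear.
Market Photo: starts Wed 08:00 at or after Cathedral Hike ends Tue 09:30 → clear.
Park Stop: starts Wed 13:00 at or after Cathedral Hike ends Tue 09:30 → clear.
Museum Tasting: starts Wed 14:00 at or after Cathedral Hike ends Tue 09:30 → clear.
Market Transfer: starts Wed 16:00 at or after Cathedral Hike ends Tue 09:30 → clear.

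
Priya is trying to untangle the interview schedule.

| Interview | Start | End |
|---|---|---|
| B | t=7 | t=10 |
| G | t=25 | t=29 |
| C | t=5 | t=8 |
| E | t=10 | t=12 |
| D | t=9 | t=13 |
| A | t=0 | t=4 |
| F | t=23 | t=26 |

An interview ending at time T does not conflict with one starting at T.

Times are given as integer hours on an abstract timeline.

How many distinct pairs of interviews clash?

4

Sorted by start: A, C, B, D, E, F, G.
C starts after A ends; A is clear from here.
B starts before C ends → C and B overlap.
D starts after C ends; C is clear from here.
D starts before B ends → B and D overlap.
E starts exactly when B ends (back-to-back, no overlap); B is clear from here.
E starts before D ends → D and E overlap.
F starts after D ends; D is clear from here.
F starts after E ends; E is clear from here.
G starts before F ends → F and G overlap.
Overlapping pairs: B & C, B & D, D & E, F & G — 4 in total.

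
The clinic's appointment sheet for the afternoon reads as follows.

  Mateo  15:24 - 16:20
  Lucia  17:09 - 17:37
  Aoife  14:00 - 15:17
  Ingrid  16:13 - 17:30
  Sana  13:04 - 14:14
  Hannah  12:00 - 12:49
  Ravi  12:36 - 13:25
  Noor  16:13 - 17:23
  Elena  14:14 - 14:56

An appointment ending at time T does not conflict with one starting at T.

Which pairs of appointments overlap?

Aoife & Elena, Aoife & Sana, Hannah & Ravi, Ingrid & Lucia, Ingrid & Mateo, Ingrid & Noor, Lucia & Noor, Mateo & Noor, Ravi & Sana

Check each pair: they overlap iff neither finishes before the other starts.
Sorted by start: Hannah, Ravi, Sana, Aoife, Elena, Mateo, Noor, Ingrid, Lucia.
Ravi starts before Hannah ends → Hannah and Ravi overlap.
Sana starts after Hannah ends; Hannah is clear from here.
Sana starts before Ravi ends → Ravi and Sana overlap.
Aoife starts after Ravi ends; Ravi is clear from here.
Aoife starts before Sana ends → Sana and Aoife overlap.
Elena starts exactly when Sana ends (back-to-back, no overlap); Sana is clear from here.
Elena starts before Aoife ends → Aoife and Elena overlap.
Mateo starts after Aoife ends; Aoife is clear from here.
Mateo starts after Elena ends; Elena is clear from here.
Noor starts before Mateo ends → Mateo and Noor overlap.
Ingrid starts before Mateo ends → Mateo and Ingrid overlap.
Lucia starts after Mateo ends.
Ingrid starts before Noor ends → Noor and Ingrid overlap.
Lucia starts before Noor ends → Noor and Lucia overlap.
Lucia starts before Ingrid ends → Ingrid and Lucia overlap.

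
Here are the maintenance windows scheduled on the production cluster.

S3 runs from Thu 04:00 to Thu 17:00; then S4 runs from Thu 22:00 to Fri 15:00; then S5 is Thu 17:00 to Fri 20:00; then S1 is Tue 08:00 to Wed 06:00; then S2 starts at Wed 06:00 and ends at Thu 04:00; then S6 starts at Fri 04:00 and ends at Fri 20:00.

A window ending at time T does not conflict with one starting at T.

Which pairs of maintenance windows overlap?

Check each pair: they overlap iff neither finishes before the other starts.
Sorted by start: S1, S2, S3, S5, S4, S6.
S2 starts exactly when S1 ends (back-to-back, no overlap) — done with S1.
S3 starts exactly when S2 ends (back-to-back, no overlap) — done with S2.
S5 starts exactly when S3 ends (back-to-back, no overlap) — done with S3.
S4 starts before S5 ends → S5 and S4 overlap.
S6 starts before S5 ends → S5 and S6 overlap.
S6 starts before S4 ends → S4 and S6 overlap.

S4 & S5, S4 & S6, S5 & S6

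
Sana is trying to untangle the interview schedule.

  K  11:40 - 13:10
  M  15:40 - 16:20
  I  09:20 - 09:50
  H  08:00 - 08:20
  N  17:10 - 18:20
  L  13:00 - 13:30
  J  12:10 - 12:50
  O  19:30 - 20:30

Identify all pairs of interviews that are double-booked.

Check each pair: they overlap iff neither finishes before the other starts.
Sorted by start: H, I, K, J, L, M, N, O.
I starts after H ends; H is clear from here.
K starts after I ends; I is clear from here.
J starts before K ends → K and J overlap.
L starts before K ends → K and L overlap.
M starts after K ends; K is clear from here.
L starts after J ends; J is clear from here.
M starts after L ends; L is clear from here.
N starts after M ends; M is clear from here.
O starts after N ends.

J & K, K & L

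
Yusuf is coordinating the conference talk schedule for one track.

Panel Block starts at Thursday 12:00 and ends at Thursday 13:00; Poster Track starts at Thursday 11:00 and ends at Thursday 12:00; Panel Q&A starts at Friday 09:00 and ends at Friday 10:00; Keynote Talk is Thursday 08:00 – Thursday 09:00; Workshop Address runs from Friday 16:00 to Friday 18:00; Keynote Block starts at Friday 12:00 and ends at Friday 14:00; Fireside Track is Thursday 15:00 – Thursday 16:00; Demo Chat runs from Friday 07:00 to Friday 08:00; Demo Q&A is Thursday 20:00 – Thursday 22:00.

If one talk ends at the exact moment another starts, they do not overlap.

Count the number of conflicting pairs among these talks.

Two intervals overlap when each starts before the other ends.
Sorted by start: Keynote Talk, Poster Track, Panel Block, Fireside Track, Demo Q&A, Demo Chat, Panel Q&A, Keynote Block, Workshop Address.
Poster Track starts after Keynote Talk ends — done with Keynote Talk.
Panel Block starts exactly when Poster Track ends (back-to-back, no overlap) — done with Poster Track.
Fireside Track starts after Panel Block ends — done with Panel Block.
Demo Q&A starts after Fireside Track ends — done with Fireside Track.
Demo Chat starts after Demo Q&A ends — done with Demo Q&A.
Panel Q&A starts after Demo Chat ends — done with Demo Chat.
Keynote Block starts after Panel Q&A ends — done with Panel Q&A.
Workshop Address starts after Keynote Block ends.
No pair overlaps.

0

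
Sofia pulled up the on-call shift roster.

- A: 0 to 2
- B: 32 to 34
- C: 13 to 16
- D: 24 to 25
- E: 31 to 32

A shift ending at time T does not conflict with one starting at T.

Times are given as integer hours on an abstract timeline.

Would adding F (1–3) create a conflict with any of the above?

Yes — it overlaps A

A: starts 0 before F ends 3, and ends 2 after F starts 1 → overlap.
C: starts 13 at or after F ends 3 → clear.
D: starts 24 at or after F ends 3 → clear.
E: starts 31 at or after F ends 3 → clear.
B: starts 32 at or after F ends 3 → clear.
F overlaps A.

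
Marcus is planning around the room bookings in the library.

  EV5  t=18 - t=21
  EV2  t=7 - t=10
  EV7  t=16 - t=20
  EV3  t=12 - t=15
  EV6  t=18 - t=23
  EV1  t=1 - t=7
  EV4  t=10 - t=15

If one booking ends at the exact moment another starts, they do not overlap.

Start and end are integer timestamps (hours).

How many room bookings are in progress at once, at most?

Walk through starts and ends in time order (an end at T is processed before a start at T):
t=1 start EV1 → 1
t=7 end EV1 → 0
t=7 start EV2 → 1
t=10 end EV2 → 0
t=10 start EV4 → 1
t=12 start EV3 → 2
t=15 end EV3 → 1
t=15 end EV4 → 0
t=16 start EV7 → 1
t=18 start EV5 → 2
t=18 start EV6 → 3
t=20 end EV7 → 2
t=21 end EV5 → 1
t=23 end EV6 → 0
Peak is 3, at t=18 (EV5, EV6, EV7).

3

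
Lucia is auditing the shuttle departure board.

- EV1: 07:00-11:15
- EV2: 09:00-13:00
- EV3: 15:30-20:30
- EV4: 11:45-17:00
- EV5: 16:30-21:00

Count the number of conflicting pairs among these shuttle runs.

5

Two intervals overlap when each starts before the other ends.
Sorted by start: EV1, EV2, EV4, EV3, EV5.
EV2 starts before EV1 ends → EV1 and EV2 overlap.
EV4 starts after EV1 ends, so EV1 has no further overlaps.
EV4 starts before EV2 ends → EV2 and EV4 overlap.
EV3 starts after EV2 ends, so EV2 has no further overlaps.
EV3 starts before EV4 ends → EV4 and EV3 overlap.
EV5 starts before EV4 ends → EV4 and EV5 overlap.
EV5 starts before EV3 ends → EV3 and EV5 overlap.
Overlapping pairs: EV1 & EV2, EV2 & EV4, EV3 & EV4, EV3 & EV5, EV4 & EV5 — 5 in total.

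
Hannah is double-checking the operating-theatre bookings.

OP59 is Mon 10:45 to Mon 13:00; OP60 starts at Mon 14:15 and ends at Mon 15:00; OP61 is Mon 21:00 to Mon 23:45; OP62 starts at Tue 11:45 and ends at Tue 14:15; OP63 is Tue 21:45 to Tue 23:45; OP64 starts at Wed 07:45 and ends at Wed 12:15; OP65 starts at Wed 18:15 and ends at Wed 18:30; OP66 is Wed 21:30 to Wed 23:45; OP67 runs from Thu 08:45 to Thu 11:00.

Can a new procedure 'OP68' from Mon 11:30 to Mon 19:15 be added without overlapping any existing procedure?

No — it overlaps OP59, OP60

OP59: starts Mon 10:45 before OP68 ends Mon 19:15, and ends Mon 13:00 after OP68 starts Mon 11:30 → overlap.
OP60: starts Mon 14:15 before OP68 ends Mon 19:15, and ends Mon 15:00 after OP68 starts Mon 11:30 → overlap.
OP61: starts Mon 21:00 at or after OP68 ends Mon 19:15 → clear.
OP62: starts Tue 11:45 at or after OP68 ends Mon 19:15 → clear.
OP63: starts Tue 21:45 at or after OP68 ends Mon 19:15 → clear.
OP64: starts Wed 07:45 at or after OP68 ends Mon 19:15 → clear.
OP65: starts Wed 18:15 at or after OP68 ends Mon 19:15 → clear.
OP66: starts Wed 21:30 at or after OP68 ends Mon 19:15 → clear.
OP67: starts Thu 08:45 at or after OP68 ends Mon 19:15 → clear.
OP68 overlaps OP59, OP60.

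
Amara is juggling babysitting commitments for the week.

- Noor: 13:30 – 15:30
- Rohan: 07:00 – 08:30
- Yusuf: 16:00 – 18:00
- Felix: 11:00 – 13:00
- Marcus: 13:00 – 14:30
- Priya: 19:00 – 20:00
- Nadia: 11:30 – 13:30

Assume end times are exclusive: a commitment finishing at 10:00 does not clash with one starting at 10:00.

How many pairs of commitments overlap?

3

Sorted by start: Rohan, Felix, Nadia, Marcus, Noor, Yusuf, Priya.
Felix starts after Rohan ends, so nothing later overlaps Rohan either.
Nadia starts before Felix ends → Felix and Nadia overlap.
Marcus starts exactly when Felix ends (back-to-back, no overlap), so nothing later overlaps Felix either.
Marcus starts before Nadia ends → Nadia and Marcus overlap.
Noor starts exactly when Nadia ends (back-to-back, no overlap), so nothing later overlaps Nadia either.
Noor starts before Marcus ends → Marcus and Noor overlap.
Yusuf starts after Marcus ends, so nothing later overlaps Marcus either.
Yusuf starts after Noor ends, so nothing later overlaps Noor either.
Priya starts after Yusuf ends.
Overlapping pairs: Felix & Nadia, Marcus & Nadia, Marcus & Noor — 3 in total.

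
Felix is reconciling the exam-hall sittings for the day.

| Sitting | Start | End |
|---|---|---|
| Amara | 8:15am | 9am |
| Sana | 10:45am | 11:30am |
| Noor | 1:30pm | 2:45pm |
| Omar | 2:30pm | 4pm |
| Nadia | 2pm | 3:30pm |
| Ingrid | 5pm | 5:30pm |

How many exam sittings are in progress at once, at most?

Sweep the timeline, counting +1 at each start and −1 at each end (ends before starts at a tie):
8:15am start Amara → 1
9am end Amara → 0
10:45am start Sana → 1
11:30am end Sana → 0
1:30pm start Noor → 1
2pm start Nadia → 2
2:30pm start Omar → 3
2:45pm end Noor → 2
3:30pm end Nadia → 1
4pm end Omar → 0
5pm start Ingrid → 1
5:30pm end Ingrid → 0
Peak is 3, at 2:30pm (Nadia, Noor, Omar).

3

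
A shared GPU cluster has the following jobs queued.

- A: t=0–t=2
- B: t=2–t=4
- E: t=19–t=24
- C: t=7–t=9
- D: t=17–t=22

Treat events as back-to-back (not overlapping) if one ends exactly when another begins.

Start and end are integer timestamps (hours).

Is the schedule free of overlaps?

Two intervals overlap when each starts before the other ends.
Sorted by start: A, B, C, D, E.
B starts exactly when A ends (back-to-back, no overlap), so nothing later overlaps A either.
C starts after B ends, so nothing later overlaps B either.
D starts after C ends, so nothing later overlaps C either.
E starts before D ends → D and E overlap.
That's a conflict, so the schedule is not conflict-free.

No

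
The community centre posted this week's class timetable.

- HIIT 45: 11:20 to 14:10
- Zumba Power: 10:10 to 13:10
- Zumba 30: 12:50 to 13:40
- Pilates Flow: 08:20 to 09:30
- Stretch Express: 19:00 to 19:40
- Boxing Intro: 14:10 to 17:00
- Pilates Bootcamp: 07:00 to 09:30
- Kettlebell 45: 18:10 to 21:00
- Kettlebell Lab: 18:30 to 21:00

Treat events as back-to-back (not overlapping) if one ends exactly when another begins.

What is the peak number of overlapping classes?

Walk through starts and ends in time order (an end at T is processed before a start at T):
07:00 start Pilates Bootcamp → 1
08:20 start Pilates Flow → 2
09:30 end Pilates Bootcamp → 1
09:30 end Pilates Flow → 0
10:10 start Zumba Power → 1
11:20 start HIIT 45 → 2
12:50 start Zumba 30 → 3
13:10 end Zumba Power → 2
13:40 end Zumba 30 → 1
14:10 end HIIT 45 → 0
14:10 start Boxing Intro → 1
17:00 end Boxing Intro → 0
18:10 start Kettlebell 45 → 1
18:30 start Kettlebell Lab → 2
19:00 start Stretch Express → 3
19:40 end Stretch Express → 2
21:00 end Kettlebell 45 → 1
21:00 end Kettlebell Lab → 0
Peak is 3, at 12:50 (HIIT 45, Zumba 30, Zumba Power).

3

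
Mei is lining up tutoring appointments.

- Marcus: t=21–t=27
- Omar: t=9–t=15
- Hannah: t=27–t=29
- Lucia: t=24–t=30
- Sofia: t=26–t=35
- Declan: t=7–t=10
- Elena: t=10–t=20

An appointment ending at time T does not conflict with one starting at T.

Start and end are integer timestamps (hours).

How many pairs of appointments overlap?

7

Sorted by start: Declan, Omar, Elena, Marcus, Lucia, Sofia, Hannah.
Omar starts before Declan ends → Declan and Omar overlap.
Elena starts exactly when Declan ends (back-to-back, no overlap) — done with Declan.
Elena starts before Omar ends → Omar and Elena overlap.
Marcus starts after Omar ends — done with Omar.
Marcus starts after Elena ends — done with Elena.
Lucia starts before Marcus ends → Marcus and Lucia overlap.
Sofia starts before Marcus ends → Marcus and Sofia overlap.
Hannah starts exactly when Marcus ends (back-to-back, no overlap).
Sofia starts before Lucia ends → Lucia and Sofia overlap.
Hannah starts before Lucia ends → Lucia and Hannah overlap.
Hannah starts before Sofia ends → Sofia and Hannah overlap.
Overlapping pairs: Declan & Omar, Elena & Omar, Hannah & Lucia, Hannah & Sofia, Lucia & Marcus, Lucia & Sofia, Marcus & Sofia — 7 in total.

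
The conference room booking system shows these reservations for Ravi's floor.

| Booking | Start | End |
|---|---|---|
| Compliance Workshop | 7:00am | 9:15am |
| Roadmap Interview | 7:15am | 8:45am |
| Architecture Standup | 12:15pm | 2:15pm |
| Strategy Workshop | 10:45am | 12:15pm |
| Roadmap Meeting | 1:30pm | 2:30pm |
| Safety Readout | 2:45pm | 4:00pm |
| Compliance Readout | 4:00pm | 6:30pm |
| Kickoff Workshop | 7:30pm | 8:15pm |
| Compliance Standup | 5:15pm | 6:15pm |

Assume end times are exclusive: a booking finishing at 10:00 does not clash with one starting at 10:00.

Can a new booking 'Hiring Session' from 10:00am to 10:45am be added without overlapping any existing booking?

Compliance Workshop: ends 9:15am at or before Hiring Session starts 10:00am → clear.
Roadmap Interview: ends 8:45am at or before Hiring Session starts 10:00am → clear.
Strategy Workshop: starts 10:45am at or after Hiring Session ends 10:45am → clear.
Architecture Standup: starts 12:15pm at or after Hiring Session ends 10:45am → clear.
Roadmap Meeting: starts 1:30pm at or after Hiring Session ends 10:45am → clear.
Safety Readout: starts 2:45pm at or after Hiring Session ends 10:45am → clear.
Compliance Readout: starts 4:00pm at or after Hiring Session ends 10:45am → clear.
Compliance Standup: starts 5:15pm at or after Hiring Session ends 10:45am → clear.
Kickoff Workshop: starts 7:30pm at or after Hiring Session ends 10:45am → clear.

Yes — the slot is free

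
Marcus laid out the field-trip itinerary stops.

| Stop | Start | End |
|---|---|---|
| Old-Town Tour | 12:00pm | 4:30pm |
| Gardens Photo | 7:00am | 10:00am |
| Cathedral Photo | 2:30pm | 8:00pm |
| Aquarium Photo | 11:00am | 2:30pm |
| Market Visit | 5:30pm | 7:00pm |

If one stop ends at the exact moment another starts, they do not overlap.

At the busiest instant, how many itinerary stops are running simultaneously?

Sweep the timeline, counting +1 at each start and −1 at each end (ends before starts at a tie):
7:00am start Gardens Photo → 1
10:00am end Gardens Photo → 0
11:00am start Aquarium Photo → 1
12:00pm start Old-Town Tour → 2
2:30pm end Aquarium Photo → 1
2:30pm start Cathedral Photo → 2
4:30pm end Old-Town Tour → 1
5:30pm start Market Visit → 2
7:00pm end Market Visit → 1
8:00pm end Cathedral Photo → 0
Peak is 2, at 12:00pm (Aquarium Photo, Old-Town Tour).

2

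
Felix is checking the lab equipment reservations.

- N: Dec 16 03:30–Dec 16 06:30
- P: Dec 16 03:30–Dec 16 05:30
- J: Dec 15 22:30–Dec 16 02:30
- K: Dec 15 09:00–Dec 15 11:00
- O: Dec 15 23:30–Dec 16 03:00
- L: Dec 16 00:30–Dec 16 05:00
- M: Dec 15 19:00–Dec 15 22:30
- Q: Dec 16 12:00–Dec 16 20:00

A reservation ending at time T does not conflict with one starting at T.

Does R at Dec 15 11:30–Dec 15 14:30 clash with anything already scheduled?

No — it doesn't clash with anything

K: ends Dec 15 11:00 at or before R starts Dec 15 11:30 → clear.
M: starts Dec 15 19:00 at or after R ends Dec 15 14:30 → clear.
J: starts Dec 15 22:30 at or after R ends Dec 15 14:30 → clear.
O: starts Dec 15 23:30 at or after R ends Dec 15 14:30 → clear.
L: starts Dec 16 00:30 at or after R ends Dec 15 14:30 → clear.
N: starts Dec 16 03:30 at or after R ends Dec 15 14:30 → clear.
P: starts Dec 16 03:30 at or after R ends Dec 15 14:30 → clear.
Q: starts Dec 16 12:00 at or after R ends Dec 15 14:30 → clear.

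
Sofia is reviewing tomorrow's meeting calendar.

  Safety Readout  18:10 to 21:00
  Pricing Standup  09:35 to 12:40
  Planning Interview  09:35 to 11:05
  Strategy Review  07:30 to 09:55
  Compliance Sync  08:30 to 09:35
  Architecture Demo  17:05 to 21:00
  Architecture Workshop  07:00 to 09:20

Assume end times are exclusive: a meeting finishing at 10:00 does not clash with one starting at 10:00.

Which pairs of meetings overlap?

Two intervals overlap when each starts before the other ends.
Sorted by start: Architecture Workshop, Strategy Review, Compliance Sync, Pricing Standup, Planning Interview, Architecture Demo, Safety Readout.
Strategy Review starts before Architecture Workshop ends → Architecture Workshop and Strategy Review overlap.
Compliance Sync starts before Architecture Workshop ends → Architecture Workshop and Compliance Sync overlap.
Pricing Standup starts after Architecture Workshop ends, so nothing later overlaps Architecture Workshop either.
Compliance Sync starts before Strategy Review ends → Strategy Review and Compliance Sync overlap.
Pricing Standup starts before Strategy Review ends → Strategy Review and Pricing Standup overlap.
Planning Interview starts before Strategy Review ends → Strategy Review and Planning Interview overlap.
Architecture Demo starts after Strategy Review ends, so nothing later overlaps Strategy Review either.
Pricing Standup starts exactly when Compliance Sync ends (back-to-back, no overlap), so nothing later overlaps Compliance Sync either.
Planning Interview starts before Pricing Standup ends → Pricing Standup and Planning Interview overlap.
Architecture Demo starts after Pricing Standup ends, so nothing later overlaps Pricing Standup either.
Architecture Demo starts after Planning Interview ends, so nothing later overlaps Planning Interview either.
Safety Readout starts before Architecture Demo ends → Architecture Demo and Safety Readout overlap.

Architecture Demo & Safety Readout, Architecture Workshop & Compliance Sync, Architecture Workshop & Strategy Review, Compliance Sync & Strategy Review, Planning Interview & Pricing Standup, Planning Interview & Strategy Review, Pricing Standup & Strategy Review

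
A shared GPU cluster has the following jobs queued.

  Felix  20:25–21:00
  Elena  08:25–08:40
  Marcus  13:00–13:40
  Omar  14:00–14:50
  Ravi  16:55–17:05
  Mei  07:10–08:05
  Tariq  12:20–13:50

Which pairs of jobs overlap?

Marcus & Tariq

Check each pair: they overlap iff neither finishes before the other starts.
Sorted by start: Mei, Elena, Tariq, Marcus, Omar, Ravi, Felix.
Elena starts after Mei ends; Mei is clear from here.
Tariq starts after Elena ends; Elena is clear from here.
Marcus starts before Tariq ends → Tariq and Marcus overlap.
Omar starts after Tariq ends; Tariq is clear from here.
Omar starts after Marcus ends; Marcus is clear from here.
Ravi starts after Omar ends; Omar is clear from here.
Felix starts after Ravi ends.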